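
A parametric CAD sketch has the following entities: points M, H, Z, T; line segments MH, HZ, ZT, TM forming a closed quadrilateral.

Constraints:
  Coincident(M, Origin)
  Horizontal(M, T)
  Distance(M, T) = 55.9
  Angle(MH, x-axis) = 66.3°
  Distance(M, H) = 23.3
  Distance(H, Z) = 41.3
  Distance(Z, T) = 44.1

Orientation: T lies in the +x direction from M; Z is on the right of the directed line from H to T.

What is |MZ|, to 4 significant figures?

25.32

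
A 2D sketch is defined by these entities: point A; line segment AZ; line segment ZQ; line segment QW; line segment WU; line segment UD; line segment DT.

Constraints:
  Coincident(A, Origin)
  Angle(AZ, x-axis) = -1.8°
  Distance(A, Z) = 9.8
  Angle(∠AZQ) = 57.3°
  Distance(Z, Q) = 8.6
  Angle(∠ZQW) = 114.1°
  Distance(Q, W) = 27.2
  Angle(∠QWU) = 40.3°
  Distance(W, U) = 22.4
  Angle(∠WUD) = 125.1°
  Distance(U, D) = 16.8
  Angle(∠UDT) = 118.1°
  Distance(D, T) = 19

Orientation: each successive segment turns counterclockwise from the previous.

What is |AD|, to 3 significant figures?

12.9

A is at the origin; AZ runs at -1.8° with length 9.8, so Z = (9.80, -0.308). ∠AZQ = 57.3° gives ZQ at 121° from the x-axis; with |ZQ| = 8.6, Q = (5.38, 7.07). ∠ZQW = 114.1° gives QW at -173° from the x-axis; with |QW| = 27.2, W = (-21.6, 3.85). ∠QWU = 40.3° gives WU at -33.5° from the x-axis; with |WU| = 22.4, U = (-2.95, -8.51). ∠WUD = 125.1° gives UD at 21.4° from the x-axis; with |UD| = 16.8, D = (12.7, -2.38). Then |AD| = |D − A| = 12.9.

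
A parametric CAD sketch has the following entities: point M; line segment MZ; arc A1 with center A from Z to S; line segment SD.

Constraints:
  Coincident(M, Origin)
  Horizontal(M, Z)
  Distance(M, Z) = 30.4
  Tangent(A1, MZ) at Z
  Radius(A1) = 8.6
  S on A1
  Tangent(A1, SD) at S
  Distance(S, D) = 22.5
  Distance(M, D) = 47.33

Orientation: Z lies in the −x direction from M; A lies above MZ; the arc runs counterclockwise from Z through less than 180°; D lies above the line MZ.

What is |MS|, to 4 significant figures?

26.45

Checks: |MZ| = 30.40 ✓; |AS| = 8.600 ✓; ∠(AS, SD) = 90.00° ✓; |SD| = 22.50 ✓; |MD| = 47.33 ✓.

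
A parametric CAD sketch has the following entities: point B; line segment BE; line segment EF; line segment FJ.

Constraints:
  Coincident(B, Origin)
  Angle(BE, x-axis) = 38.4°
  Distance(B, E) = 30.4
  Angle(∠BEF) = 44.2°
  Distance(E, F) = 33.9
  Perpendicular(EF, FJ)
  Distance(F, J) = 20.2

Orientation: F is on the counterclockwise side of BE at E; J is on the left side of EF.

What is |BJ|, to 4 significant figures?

12.15

∠BEF = 44.2°, so EF runs at 38.4° + (180° − 44.2°) = 174.2° from the x-axis; with |EF| = 33.9, F = E + 33.9·(cos 174.2°, sin 174.2°) = (-9.902, 22.31). EF is perpendicular to FJ; with |FJ| = 20.2 on the left of EF, J = F + 20.2·(-0.1011, -0.9949) = (-11.94, 2.212). Then |BJ| = |J − B| = 12.15.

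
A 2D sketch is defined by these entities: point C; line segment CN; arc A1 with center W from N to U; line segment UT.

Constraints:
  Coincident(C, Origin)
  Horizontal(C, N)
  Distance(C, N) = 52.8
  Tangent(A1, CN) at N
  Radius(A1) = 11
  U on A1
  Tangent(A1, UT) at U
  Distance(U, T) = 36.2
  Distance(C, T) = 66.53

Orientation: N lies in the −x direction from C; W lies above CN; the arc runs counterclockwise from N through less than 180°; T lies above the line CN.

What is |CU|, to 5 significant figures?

43.613

C is at the origin; C and N share the same y with |CN| = 52.8 and N on the −x side, so N = (-52.800, 0.0000). A1 meets CN tangentially, so WN is at right angles to CN, so W = N + (0, 11) = (-52.800, 11.000). Since WU ⟂ UT (tangency), |WT| = √(11.0² + 36.2²) = 37.834 regardless of where U sits on A1. So T lies on both circle(C, 66.53) and circle(W, 37.834); the above-CN intersection is T = (-45.865, 48.193). U is the foot of the tangent from T: U = (-41.867, 12.215).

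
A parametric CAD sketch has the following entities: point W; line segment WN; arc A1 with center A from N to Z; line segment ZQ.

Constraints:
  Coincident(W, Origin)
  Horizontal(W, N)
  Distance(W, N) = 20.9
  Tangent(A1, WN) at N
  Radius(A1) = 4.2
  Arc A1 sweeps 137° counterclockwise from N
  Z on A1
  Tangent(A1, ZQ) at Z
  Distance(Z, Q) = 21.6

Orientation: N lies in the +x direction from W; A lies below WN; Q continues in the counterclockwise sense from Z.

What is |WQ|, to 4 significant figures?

40.36

W is at the origin; W and N share the same y with |WN| = 20.9 and N on the +x side, so N = (20.90, 0.000). Since A1 is tangent to WN there, AN ⟂ WN, so A = N + (0, -4.2) = (20.90, -4.200). On A1, N sits at bearing 90° from A; a 137° counterclockwise sweep puts Z at bearing 227°, so Z = A + 4.2·(cos 227°, sin 227°) = (18.04, -7.272). Tangency of A1 to ZQ means the radius AZ is perpendicular to ZQ, so ZQ runs along (−sin 227°, cos 227°); with |ZQ| = 21.6, Q = (33.83, -22.00). Then |WQ| = |Q − W| = 40.36.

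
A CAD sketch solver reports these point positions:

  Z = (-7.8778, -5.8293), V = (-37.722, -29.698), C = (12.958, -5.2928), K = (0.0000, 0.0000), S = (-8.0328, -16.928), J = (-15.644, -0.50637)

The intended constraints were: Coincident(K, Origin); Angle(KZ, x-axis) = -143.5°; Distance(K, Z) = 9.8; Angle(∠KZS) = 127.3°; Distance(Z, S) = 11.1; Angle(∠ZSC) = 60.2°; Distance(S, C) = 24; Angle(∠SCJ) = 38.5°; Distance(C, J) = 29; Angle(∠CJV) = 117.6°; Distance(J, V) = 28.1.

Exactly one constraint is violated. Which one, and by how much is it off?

Distance(J, V) = 28.1 — off by 8.50.

K = (0.00, 0.00) ✓; KZ at -143.5° ✓; |KZ| = 9.800 ✓; ∠KZS = 127.3° ✓; |ZS| = 11.10 ✓; ∠ZSC = 60.20° ✓; |SC| = 24.00 ✓; ∠SCJ = 38.50° ✓; |CJ| = 29.00 ✓; ∠CJV = 117.6° ✓; |JV| = 36.60 ✗.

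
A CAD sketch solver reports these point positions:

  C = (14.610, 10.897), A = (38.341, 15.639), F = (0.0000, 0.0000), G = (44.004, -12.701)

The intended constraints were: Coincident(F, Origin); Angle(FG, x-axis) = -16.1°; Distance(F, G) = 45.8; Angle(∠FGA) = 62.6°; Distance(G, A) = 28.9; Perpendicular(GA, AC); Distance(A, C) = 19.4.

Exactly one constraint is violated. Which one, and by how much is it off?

Distance(A, C) = 19.4 — off by 4.80.

F = (0.00, 0.00) ✓; FG at -16.10° ✓; |FG| = 45.80 ✓; ∠FGA = 62.60° ✓; |GA| = 28.90 ✓; ∠(GA, AC) = 90.00° ✓; |AC| = 24.20 ✗.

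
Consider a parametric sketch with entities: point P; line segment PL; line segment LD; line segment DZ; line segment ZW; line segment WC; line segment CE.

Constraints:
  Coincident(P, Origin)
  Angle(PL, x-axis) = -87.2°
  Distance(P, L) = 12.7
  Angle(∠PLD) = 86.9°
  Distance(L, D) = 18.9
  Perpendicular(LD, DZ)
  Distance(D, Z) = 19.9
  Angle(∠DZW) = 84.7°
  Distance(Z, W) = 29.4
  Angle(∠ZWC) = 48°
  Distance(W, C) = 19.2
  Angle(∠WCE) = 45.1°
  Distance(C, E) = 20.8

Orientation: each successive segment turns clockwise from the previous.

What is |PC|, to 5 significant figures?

9.0471

∠DZW = 84.7° gives ZW at -5.6000° from the x-axis; with |ZW| = 29.4, W = (11.085, 4.4449). ∠ZWC = 48.0° gives WC at -137.60° from the x-axis; with |WC| = 19.2, C = (-3.0938, -8.5017). Then |PC| = |C − P| = 9.0471.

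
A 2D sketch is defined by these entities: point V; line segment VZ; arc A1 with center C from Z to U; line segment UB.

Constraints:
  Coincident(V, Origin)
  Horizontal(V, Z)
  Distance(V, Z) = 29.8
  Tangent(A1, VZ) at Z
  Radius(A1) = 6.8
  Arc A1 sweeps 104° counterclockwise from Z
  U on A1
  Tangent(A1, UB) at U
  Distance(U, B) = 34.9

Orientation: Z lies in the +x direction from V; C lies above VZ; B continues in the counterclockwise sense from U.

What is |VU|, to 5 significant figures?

37.365

V is at the origin; VZ is horizontal with |VZ| = 29.8 and Z on the +x side, so Z = (29.800, 0.0000). Tangency of A1 to VZ means the radius CZ is perpendicular to VZ, so C = Z + (0, 6.8) = (29.800, 6.8000). On A1, Z sits at bearing -90° from C; a 104° counterclockwise sweep puts U at bearing 14°, so U = C + 6.8·(cos 14°, sin 14°) = (36.398, 8.4451). Then |VU| = |U − V| = 37.365.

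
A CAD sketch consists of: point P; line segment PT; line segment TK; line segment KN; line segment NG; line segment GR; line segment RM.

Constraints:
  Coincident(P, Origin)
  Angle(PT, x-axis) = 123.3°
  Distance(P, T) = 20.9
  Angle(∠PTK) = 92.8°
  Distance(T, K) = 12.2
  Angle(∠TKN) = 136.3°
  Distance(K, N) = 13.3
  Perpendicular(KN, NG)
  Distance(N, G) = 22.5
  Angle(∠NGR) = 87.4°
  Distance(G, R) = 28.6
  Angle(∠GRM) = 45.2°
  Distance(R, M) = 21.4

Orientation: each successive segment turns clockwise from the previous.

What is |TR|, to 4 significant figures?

14.31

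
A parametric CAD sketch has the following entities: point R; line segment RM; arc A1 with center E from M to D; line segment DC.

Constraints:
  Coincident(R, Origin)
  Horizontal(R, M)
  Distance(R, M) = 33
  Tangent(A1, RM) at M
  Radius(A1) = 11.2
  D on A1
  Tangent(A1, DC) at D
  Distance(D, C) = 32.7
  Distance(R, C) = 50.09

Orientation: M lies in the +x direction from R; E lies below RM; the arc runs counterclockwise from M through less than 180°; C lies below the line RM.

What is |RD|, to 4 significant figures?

24.75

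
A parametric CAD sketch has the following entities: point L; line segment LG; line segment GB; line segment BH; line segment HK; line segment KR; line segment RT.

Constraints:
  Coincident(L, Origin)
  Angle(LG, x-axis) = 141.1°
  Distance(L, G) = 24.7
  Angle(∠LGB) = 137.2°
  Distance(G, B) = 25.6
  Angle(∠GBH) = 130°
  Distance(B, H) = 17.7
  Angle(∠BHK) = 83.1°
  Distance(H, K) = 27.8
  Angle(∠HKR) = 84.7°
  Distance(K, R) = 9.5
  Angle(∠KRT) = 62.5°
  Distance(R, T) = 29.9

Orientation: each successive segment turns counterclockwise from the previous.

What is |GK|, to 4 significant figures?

31.83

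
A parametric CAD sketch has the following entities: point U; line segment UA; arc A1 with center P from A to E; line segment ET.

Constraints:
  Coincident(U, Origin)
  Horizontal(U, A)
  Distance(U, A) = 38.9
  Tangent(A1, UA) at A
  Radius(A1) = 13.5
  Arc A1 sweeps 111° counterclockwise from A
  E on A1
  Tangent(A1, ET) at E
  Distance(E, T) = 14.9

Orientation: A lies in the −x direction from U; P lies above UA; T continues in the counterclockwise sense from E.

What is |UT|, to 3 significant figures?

45.2

U is at the origin; UA is horizontal with |UA| = 38.9 and A on the −x side, so A = (-38.9, 0.00). Since A1 is tangent to UA there, PA ⟂ UA, so P = A + (0, 13.5) = (-38.9, 13.5). On A1, A sits at bearing -90° from P; a 111° counterclockwise sweep puts E at bearing 21°, so E = P + 13.5·(cos 21°, sin 21°) = (-26.3, 18.3). Tangency of A1 to ET means the radius PE is perpendicular to ET, so ET runs along (−sin 21°, cos 21°); with |ET| = 14.9, T = (-31.6, 32.2). Then |UT| = |T − U| = 45.2.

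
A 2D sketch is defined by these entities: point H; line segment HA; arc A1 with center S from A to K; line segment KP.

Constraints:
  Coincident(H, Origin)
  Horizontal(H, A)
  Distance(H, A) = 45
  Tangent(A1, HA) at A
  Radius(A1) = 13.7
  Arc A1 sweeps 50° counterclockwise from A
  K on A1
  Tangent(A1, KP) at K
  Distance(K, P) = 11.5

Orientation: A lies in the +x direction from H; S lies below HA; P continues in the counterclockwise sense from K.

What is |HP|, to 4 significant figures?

30.38

H is at the origin; H and A share the same y with |HA| = 45.0 and A on the +x side, so A = (45.00, 0.000). A1 meets HA tangentially, so SA is at right angles to HA, so S = A + (0, -13.7) = (45.00, -13.70). On A1, A sits at bearing 90° from S; a 50° counterclockwise sweep puts K at bearing 140°, so K = S + 13.7·(cos 140°, sin 140°) = (34.51, -4.894). Tangency of A1 to KP means the radius SK is perpendicular to KP, so KP runs along (−sin 140°, cos 140°); with |KP| = 11.5, P = (27.11, -13.70). Then |HP| = |P − H| = 30.38.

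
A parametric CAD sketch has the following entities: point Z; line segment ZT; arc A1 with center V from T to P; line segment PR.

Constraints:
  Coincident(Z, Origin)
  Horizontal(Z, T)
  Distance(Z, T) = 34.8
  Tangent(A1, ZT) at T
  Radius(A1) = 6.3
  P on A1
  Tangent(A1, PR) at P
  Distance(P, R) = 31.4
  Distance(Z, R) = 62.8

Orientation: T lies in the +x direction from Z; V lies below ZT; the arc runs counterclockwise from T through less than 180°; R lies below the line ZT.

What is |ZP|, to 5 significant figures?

32.546

Checks: |VT| = 6.300 ✓; |VP| = 6.300 ✓; ∠(VP, PR) = 90.00° ✓; |PR| = 31.40 ✓; |ZR| = 62.80 ✓.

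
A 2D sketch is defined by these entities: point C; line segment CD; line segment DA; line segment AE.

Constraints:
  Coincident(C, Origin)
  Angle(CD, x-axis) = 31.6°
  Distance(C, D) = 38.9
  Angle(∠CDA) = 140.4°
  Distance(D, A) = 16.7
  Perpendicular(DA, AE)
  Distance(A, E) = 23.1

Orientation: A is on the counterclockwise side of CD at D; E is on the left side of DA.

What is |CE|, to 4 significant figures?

46.70

C is at the origin; CD runs at 31.6° with length 38.9, so D = 38.9·(cos 31.6°, sin 31.6°) = (33.13, 20.38). ∠CDA = 140.4°, so DA runs at 31.6° + (180° − 140.4°) = 71.20° from the x-axis; with |DA| = 16.7, A = D + 16.7·(cos 71.20°, sin 71.20°) = (38.51, 36.19). The perpendicularity gives AE at right angles to DA; with |AE| = 23.1 on the left of DA, E = A + 23.1·(-0.9466, 0.3223) = (16.65, 43.64). Then |CE| = |E − C| = 46.70.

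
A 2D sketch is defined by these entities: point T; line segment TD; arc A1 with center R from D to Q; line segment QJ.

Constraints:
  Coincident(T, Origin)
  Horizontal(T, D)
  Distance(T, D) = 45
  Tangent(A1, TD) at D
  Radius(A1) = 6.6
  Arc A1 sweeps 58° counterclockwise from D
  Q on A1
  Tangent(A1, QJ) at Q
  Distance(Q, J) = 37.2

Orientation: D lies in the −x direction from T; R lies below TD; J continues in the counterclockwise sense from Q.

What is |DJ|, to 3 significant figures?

42.9

T is at the origin; TD is horizontal with |TD| = 45.0 and D on the −x side, so D = (-45.0, 0.00). Since A1 is tangent to TD there, RD ⟂ TD, so R = D + (0, -6.6) = (-45.0, -6.60). On A1, D sits at bearing 90° from R; a 58° counterclockwise sweep puts Q at bearing 148°, so Q = R + 6.6·(cos 148°, sin 148°) = (-50.6, -3.10). A1 meets QJ tangentially, so RQ is at right angles to QJ, so QJ runs along (−sin 148°, cos 148°); with |QJ| = 37.2, J = (-70.3, -34.6). Then |DJ| = |J − D| = 42.9.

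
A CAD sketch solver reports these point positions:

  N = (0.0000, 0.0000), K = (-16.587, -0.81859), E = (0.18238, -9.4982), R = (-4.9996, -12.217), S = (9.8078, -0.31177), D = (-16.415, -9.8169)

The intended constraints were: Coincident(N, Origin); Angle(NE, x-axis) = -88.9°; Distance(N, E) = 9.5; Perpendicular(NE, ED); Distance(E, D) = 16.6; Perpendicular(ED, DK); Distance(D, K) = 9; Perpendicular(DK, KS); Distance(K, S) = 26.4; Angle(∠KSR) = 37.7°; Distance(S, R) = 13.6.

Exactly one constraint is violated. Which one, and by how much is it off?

Distance(S, R) = 13.6 — off by 5.40.

N = (0.00, 0.00) ✓; NE at -88.90° ✓; |NE| = 9.500 ✓; ∠(NE, ED) = 90.00° ✓; |ED| = 16.60 ✓; ∠(ED, DK) = 90.00° ✓; |DK| = 9.000 ✓; ∠(DK, KS) = 90.00° ✓; |KS| = 26.40 ✓; ∠KSR = 37.70° ✓; |SR| = 19.00 ✗.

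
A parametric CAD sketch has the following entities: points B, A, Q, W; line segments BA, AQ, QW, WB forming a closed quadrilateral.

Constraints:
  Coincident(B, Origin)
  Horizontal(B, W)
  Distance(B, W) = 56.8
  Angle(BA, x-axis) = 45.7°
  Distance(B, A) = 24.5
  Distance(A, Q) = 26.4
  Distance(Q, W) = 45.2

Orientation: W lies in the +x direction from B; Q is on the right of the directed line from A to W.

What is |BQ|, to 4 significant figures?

15.00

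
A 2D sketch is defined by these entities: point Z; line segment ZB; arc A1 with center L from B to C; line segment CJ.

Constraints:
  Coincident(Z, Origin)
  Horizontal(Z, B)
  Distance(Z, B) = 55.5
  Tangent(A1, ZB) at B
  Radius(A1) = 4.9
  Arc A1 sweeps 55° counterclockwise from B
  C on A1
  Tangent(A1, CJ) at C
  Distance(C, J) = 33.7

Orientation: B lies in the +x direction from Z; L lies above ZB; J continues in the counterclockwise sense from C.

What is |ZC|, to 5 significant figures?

59.551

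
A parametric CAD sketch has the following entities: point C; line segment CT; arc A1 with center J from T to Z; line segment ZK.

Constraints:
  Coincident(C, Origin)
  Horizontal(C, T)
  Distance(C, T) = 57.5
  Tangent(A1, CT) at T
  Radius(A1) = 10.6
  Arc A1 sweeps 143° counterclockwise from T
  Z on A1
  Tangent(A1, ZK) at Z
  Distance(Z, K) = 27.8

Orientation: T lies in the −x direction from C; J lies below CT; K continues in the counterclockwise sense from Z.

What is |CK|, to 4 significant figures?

54.94

C is at the origin; CT is horizontal with |CT| = 57.5 and T on the −x side, so T = (-57.50, 0.000). Tangency of A1 to CT means the radius JT is perpendicular to CT, so J = T + (0, -10.6) = (-57.50, -10.60). On A1, T sits at bearing 90° from J; a 143° counterclockwise sweep puts Z at bearing 233°, so Z = J + 10.6·(cos 233°, sin 233°) = (-63.88, -19.07). Since A1 is tangent to ZK there, JZ ⟂ ZK, so ZK runs along (−sin 233°, cos 233°); with |ZK| = 27.8, K = (-41.68, -35.80). Then |CK| = |K − C| = 54.94.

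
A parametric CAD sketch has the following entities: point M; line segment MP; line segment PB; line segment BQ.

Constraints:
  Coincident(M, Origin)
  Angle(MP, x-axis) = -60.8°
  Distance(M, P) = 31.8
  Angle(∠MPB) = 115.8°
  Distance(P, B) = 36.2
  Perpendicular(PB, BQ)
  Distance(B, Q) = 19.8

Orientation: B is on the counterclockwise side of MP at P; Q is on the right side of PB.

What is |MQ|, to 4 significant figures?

69.64

∠MPB = 115.8°, so PB runs at -60.8° + (180° − 115.8°) = 3.400° from the x-axis; with |PB| = 36.2, B = P + 36.2·(cos 3.400°, sin 3.400°) = (51.65, -25.61). PB is perpendicular to BQ; with |BQ| = 19.8 on the right of PB, Q = B + 19.8·(0.05931, -0.9982) = (52.82, -45.38). Then |MQ| = |Q − M| = 69.64.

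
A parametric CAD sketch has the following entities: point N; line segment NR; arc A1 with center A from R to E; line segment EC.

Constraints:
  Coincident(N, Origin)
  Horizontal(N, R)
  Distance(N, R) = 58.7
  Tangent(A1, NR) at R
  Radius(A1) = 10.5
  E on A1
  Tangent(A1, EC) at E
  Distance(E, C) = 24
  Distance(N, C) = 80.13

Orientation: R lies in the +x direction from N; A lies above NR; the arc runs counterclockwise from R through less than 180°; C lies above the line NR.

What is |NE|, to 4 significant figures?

69.56

N is at the origin; NR is horizontal with |NR| = 58.7 and R on the +x side, so R = (58.70, 0.000). A1 meets NR tangentially, so AR is at right angles to NR, so A = R + (0, 10.5) = (58.70, 10.50). Since AE ⟂ EC (tangency), |AC| = √(10.5² + 24.0²) = 26.20 regardless of where E sits on A1. So C lies on both circle(N, 80.13) and circle(A, 26.20); the above-NR intersection is C = (73.38, 32.20). E is the foot of the tangent from C: E = (69.03, 8.597).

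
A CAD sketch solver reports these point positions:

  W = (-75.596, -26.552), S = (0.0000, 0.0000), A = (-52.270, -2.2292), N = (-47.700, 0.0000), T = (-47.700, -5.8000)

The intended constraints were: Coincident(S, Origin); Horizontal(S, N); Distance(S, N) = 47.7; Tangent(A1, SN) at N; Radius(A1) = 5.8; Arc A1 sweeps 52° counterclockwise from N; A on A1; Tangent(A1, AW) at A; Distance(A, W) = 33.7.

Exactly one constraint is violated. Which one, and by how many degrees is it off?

Tangent(A1, AW) at A — off by 5.80°.

S = (0.00, 0.00) ✓; S.y = 0.00, N.y = 0.00 ✓; |SN| = 47.70 ✓; ∠(TN, NS) = 90.00° ✓; |TN| = 5.800 ✓; bearing(T→A) − bearing(T→N) = 52.00° ✓; |TA| = 5.800 ✓; ∠(TA, AW) = 95.80° ✗; |AW| = 33.70 ✓.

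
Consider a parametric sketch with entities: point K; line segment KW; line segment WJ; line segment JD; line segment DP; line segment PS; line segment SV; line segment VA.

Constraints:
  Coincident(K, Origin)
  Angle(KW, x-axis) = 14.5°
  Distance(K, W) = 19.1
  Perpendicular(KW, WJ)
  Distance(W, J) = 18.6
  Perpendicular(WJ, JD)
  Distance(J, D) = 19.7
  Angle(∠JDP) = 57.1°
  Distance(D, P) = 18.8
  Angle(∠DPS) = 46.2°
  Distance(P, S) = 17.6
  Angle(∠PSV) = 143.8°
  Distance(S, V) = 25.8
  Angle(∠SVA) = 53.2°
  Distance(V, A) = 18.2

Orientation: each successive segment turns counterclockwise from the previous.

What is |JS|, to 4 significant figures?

5.603

K is at the origin; KW runs at 14.5° with length 19.1, so W = (18.49, 4.782). The perpendicularity gives WJ at right angles to KW, so WJ runs at 104.5°; with |WJ| = 18.6, J = (13.83, 22.79). WJ is perpendicular to JD, so JD runs at -165.5°; with |JD| = 19.7, D = (-5.238, 17.86). ∠JDP = 57.1° gives DP at -42.60° from the x-axis; with |DP| = 18.8, P = (8.601, 5.132). ∠DPS = 46.2° gives PS at 91.20° from the x-axis; with |PS| = 17.6, S = (8.232, 22.73). Then |JS| = |S − J| = 5.603.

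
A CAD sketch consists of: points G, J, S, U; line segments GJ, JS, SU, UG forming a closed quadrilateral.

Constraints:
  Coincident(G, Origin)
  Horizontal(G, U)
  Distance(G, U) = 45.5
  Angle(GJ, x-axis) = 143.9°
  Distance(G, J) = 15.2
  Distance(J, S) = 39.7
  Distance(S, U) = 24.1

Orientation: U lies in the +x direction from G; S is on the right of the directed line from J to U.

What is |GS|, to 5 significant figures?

24.818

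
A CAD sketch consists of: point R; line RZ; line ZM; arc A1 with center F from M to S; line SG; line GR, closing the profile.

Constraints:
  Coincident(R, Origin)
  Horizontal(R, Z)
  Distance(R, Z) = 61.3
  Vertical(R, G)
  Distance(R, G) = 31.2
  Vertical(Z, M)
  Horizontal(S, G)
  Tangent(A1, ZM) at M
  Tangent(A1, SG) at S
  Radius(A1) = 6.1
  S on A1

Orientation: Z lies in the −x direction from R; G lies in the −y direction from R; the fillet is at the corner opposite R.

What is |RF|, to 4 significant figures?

60.64

R is at the origin; RZ is horizontal with |RZ| = 61.3 and Z on the −x side, so Z = (-61.30, 0.000). R and G share the same x with |RG| = 31.2 and G on the −y side, so G = (0.000, -31.20). The virtual corner opposite R is at (-61.30, -31.20). Tangency of A1 to ZM means the radius FM is perpendicular to ZM and tangency of A1 to SG means the radius FS is perpendicular to SG, with radius 6.1, so the center F sits 6.1 in from both sides at F = (-55.20, -25.10). Then |RF| = |F − R| = 60.64.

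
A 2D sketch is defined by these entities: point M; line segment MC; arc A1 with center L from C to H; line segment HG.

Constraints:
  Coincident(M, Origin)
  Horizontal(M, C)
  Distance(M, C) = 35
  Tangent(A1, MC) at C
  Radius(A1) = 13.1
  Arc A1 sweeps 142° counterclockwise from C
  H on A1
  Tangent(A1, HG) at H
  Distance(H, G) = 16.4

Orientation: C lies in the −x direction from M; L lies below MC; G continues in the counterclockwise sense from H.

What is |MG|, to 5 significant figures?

45.079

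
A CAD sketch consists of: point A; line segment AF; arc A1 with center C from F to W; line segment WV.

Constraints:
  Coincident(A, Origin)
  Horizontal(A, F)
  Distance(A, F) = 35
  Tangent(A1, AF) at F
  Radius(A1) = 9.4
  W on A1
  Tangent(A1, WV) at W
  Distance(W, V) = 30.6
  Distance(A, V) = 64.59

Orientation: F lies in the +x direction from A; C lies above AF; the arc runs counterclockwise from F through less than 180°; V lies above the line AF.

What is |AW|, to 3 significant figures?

44.3

A is at the origin; A and F share the same y with |AF| = 35.0 and F on the +x side, so F = (35.0, 0.00). The tangent condition forces CF to be normal to AF, so C = F + (0, 9.4) = (35.0, 9.40). Since CW ⟂ WV (tangency), |CV| = √(9.4² + 30.6²) = 32.0 regardless of where W sits on A1. So V lies on both circle(A, 64.59) and circle(C, 32.0); the above-AF intersection is V = (54.3, 34.9). W is the foot of the tangent from V: W = (43.8, 6.17).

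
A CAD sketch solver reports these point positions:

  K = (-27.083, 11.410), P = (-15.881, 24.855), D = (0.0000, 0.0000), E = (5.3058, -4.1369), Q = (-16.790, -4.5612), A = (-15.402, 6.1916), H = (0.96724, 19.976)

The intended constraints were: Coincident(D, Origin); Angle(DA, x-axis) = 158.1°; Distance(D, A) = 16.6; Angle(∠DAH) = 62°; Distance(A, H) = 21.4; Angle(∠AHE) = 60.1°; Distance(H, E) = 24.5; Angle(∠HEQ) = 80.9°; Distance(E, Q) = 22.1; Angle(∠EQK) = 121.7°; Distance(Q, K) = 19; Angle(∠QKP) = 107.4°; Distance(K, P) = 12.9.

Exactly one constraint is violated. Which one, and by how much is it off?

Distance(K, P) = 12.9 — off by 4.60.

D = (0.00, 0.00) ✓; DA at 158.1° ✓; |DA| = 16.60 ✓; ∠DAH = 62.00° ✓; |AH| = 21.40 ✓; ∠AHE = 60.10° ✓; |HE| = 24.50 ✓; ∠HEQ = 80.90° ✓; |EQ| = 22.10 ✓; ∠EQK = 121.7° ✓; |QK| = 19.00 ✓; ∠QKP = 107.4° ✓; |KP| = 17.50 ✗.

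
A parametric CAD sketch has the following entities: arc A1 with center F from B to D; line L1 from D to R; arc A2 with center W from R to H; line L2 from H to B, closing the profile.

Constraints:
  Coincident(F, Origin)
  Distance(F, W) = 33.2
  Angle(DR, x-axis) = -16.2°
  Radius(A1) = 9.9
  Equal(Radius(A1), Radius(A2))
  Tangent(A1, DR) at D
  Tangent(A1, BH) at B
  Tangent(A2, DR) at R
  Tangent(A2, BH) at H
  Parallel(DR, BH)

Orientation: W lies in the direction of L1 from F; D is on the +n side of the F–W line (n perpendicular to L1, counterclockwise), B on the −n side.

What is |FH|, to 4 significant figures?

34.64

The slot axis is L1's direction at -16.2°, so u = (cos -16.2°, sin -16.2°) = (0.9603, -0.2790) and n = (−sin -16.2°, cos -16.2°) = (0.2790, 0.9603). F is at the origin and W lies 33.2 along u from F, so W = 33.2·u = (31.88, -9.263). Tangency of A1 to both parallel lines with radius 9.9 puts D and B at F ± 9.9·n: D = (2.762, 9.507), B = (-2.762, -9.507). Equal radii place R and H the same way about W: R = W + 9.9·n = (34.64, 0.2444), H = W − 9.9·n = (29.12, -18.77). Then |FH| = |H − F| = 34.64.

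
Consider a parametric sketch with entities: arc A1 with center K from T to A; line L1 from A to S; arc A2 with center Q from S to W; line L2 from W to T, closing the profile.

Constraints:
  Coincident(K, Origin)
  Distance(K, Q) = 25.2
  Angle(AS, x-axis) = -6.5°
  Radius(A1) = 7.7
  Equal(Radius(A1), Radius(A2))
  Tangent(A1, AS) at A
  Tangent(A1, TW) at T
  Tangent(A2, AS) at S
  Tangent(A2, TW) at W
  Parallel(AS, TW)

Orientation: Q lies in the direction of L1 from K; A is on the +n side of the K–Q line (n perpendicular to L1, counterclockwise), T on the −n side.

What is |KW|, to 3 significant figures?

26.4

Tangency of A1 to both parallel lines with radius 7.7 puts A and T at K ± 7.7·n: A = (0.872, 7.65), T = (-0.872, -7.65). Equal radii place S and W the same way about Q: S = Q + 7.7·n = (25.9, 4.80), W = Q − 7.7·n = (24.2, -10.5). Then |KW| = |W − K| = 26.4.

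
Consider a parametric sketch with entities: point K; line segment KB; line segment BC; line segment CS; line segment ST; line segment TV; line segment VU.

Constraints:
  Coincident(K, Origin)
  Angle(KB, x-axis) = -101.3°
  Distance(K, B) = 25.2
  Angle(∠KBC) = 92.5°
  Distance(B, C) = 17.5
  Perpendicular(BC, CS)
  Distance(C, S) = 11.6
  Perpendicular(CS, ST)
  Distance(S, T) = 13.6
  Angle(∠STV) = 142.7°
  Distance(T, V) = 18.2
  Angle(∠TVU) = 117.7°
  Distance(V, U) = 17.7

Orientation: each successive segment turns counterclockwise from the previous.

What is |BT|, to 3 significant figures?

12.2

BC is perpendicular to CS, so CS runs at 76.2°; with |CS| = 11.6, S = (14.8, -17.6). CS ⟂ ST, so ST runs at 166°; with |ST| = 13.6, T = (1.62, -14.4). Then |BT| = |T − B| = 12.2.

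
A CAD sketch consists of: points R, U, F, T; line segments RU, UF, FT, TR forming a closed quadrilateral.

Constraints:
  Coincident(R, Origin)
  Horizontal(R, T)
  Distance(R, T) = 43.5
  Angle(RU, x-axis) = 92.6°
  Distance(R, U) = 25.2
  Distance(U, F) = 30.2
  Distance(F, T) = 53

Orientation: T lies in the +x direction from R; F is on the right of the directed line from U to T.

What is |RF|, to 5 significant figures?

10.133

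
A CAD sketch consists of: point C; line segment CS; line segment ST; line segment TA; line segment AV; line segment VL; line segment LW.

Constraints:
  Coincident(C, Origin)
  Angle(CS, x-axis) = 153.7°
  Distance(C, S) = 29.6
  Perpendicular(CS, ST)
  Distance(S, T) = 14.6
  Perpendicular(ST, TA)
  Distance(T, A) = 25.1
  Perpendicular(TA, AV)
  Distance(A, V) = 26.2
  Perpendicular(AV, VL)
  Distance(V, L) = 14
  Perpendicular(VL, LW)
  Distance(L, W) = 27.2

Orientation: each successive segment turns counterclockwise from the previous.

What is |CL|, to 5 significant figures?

21.836

C is at the origin; CS runs at 153.7° with length 29.6, so S = (-26.536, 13.115). The perpendicularity gives ST at right angles to CS, so ST runs at -116.30°; with |ST| = 14.6, T = (-33.005, 0.026205). ST is perpendicular to TA, so TA runs at -26.300°; with |TA| = 25.1, A = (-10.503, -11.095). The perpendicularity gives AV at right angles to TA, so AV runs at 63.700°; with |AV| = 26.2, V = (1.1054, 12.393). AV ⟂ VL, so VL runs at 153.70°; with |VL| = 14.0, L = (-11.445, 18.596). Then |CL| = |L − C| = 21.836.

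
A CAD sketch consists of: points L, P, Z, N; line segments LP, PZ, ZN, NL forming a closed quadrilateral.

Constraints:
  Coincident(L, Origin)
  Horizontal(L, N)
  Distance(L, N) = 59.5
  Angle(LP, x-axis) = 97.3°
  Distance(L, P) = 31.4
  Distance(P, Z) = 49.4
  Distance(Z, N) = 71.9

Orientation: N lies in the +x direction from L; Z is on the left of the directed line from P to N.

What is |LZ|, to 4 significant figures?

72.93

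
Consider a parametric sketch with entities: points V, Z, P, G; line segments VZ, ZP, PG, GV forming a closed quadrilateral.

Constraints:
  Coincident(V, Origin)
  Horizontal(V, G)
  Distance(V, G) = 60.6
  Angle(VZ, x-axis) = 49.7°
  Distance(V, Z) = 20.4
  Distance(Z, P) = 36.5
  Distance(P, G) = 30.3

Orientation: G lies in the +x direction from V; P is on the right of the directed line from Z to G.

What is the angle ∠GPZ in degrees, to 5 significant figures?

96.203°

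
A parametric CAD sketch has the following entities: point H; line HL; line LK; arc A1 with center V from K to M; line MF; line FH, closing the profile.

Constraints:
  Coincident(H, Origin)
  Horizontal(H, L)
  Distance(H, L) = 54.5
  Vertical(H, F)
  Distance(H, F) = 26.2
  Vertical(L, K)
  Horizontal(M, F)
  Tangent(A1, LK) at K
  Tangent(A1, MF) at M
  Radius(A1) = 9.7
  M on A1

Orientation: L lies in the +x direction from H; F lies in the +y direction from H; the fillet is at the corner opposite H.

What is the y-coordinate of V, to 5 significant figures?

16.500

H is at the origin; H and L share the same y with |HL| = 54.5 and L on the +x side, so L = (54.500, 0.0000). HF is vertical with |HF| = 26.2 and F on the +y side, so F = (0.0000, 26.200). The virtual corner opposite H is at (54.500, 26.200). A1 meets LK tangentially, so VK is at right angles to LK and the tangent condition forces VM to be normal to MF, with radius 9.7, so the center V sits 9.7 in from both sides at V = (44.800, 16.500). So V.y = 16.500.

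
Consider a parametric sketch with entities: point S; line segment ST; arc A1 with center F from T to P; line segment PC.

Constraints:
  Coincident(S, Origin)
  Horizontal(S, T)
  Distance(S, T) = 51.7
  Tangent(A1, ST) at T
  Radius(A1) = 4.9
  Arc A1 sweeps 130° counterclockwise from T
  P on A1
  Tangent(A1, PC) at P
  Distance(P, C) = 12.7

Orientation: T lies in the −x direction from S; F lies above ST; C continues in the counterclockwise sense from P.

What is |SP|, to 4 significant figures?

48.62

S is at the origin; S and T share the same y with |ST| = 51.7 and T on the −x side, so T = (-51.70, 0.000). A1 meets ST tangentially, so FT is at right angles to ST, so F = T + (0, 4.9) = (-51.70, 4.900). On A1, T sits at bearing -90° from F; a 130° counterclockwise sweep puts P at bearing 40°, so P = F + 4.9·(cos 40°, sin 40°) = (-47.95, 8.050). Then |SP| = |P − S| = 48.62.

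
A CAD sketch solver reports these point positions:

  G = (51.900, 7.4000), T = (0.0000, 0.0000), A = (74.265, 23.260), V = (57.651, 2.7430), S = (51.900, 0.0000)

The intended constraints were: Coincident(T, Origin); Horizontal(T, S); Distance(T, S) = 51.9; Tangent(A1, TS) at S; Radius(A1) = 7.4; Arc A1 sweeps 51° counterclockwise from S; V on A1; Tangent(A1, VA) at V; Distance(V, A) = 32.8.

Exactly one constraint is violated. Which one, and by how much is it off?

Distance(V, A) = 32.8 — off by 6.40.

T = (0.00, 0.00) ✓; T.y = 0.00, S.y = 0.00 ✓; |TS| = 51.90 ✓; ∠(GS, ST) = 90.00° ✓; |GS| = 7.400 ✓; bearing(G→V) − bearing(G→S) = 51.00° ✓; |GV| = 7.400 ✓; ∠(GV, VA) = 90.00° ✓; |VA| = 26.40 ✗.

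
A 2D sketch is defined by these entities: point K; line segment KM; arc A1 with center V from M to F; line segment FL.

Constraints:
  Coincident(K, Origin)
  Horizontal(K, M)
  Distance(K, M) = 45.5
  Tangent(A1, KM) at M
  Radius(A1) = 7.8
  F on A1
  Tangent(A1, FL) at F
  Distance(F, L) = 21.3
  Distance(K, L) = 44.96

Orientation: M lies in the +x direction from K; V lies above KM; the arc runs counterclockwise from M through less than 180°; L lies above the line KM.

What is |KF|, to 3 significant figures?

52.6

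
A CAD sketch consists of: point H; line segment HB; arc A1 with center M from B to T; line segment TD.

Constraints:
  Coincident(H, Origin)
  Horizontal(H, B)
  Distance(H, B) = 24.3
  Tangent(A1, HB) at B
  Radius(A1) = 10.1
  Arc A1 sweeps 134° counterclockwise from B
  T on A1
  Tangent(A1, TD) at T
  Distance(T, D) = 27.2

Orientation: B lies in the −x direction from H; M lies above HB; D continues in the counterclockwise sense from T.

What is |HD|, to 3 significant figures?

51.3

On A1, B sits at bearing -90° from M; a 134° counterclockwise sweep puts T at bearing 44°, so T = M + 10.1·(cos 44°, sin 44°) = (-17.0, 17.1). A1 meets TD tangentially, so MT is at right angles to TD, so TD runs along (−sin 44°, cos 44°); with |TD| = 27.2, D = (-35.9, 36.7). Then |HD| = |D − H| = 51.3.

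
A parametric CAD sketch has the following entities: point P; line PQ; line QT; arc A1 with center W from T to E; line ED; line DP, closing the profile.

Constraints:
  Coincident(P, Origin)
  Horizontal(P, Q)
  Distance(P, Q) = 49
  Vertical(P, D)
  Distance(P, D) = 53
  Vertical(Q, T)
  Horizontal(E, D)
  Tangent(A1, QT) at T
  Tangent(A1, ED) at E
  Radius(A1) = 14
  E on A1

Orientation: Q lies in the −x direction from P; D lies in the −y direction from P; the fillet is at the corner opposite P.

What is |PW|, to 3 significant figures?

52.4

PD is vertical with |PD| = 53.0 and D on the −y side, so D = (0.00, -53.0). The virtual corner opposite P is at (-49.0, -53.0). The tangent condition forces WT to be normal to QT and the tangent condition forces WE to be normal to ED, with radius 14.0, so the center W sits 14.0 in from both sides at W = (-35.0, -39.0). Then |PW| = |W − P| = 52.4.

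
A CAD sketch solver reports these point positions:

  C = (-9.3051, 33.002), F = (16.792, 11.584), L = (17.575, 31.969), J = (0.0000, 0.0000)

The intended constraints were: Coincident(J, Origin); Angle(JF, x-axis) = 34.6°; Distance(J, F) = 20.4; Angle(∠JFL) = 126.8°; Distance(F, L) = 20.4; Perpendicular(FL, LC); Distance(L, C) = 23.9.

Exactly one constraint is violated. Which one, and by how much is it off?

Distance(L, C) = 23.9 — off by 3.00.

J = (0.00, 0.00) ✓; JF at 34.60° ✓; |JF| = 20.40 ✓; ∠JFL = 126.8° ✓; |FL| = 20.40 ✓; ∠(FL, LC) = 90.00° ✓; |LC| = 26.90 ✗.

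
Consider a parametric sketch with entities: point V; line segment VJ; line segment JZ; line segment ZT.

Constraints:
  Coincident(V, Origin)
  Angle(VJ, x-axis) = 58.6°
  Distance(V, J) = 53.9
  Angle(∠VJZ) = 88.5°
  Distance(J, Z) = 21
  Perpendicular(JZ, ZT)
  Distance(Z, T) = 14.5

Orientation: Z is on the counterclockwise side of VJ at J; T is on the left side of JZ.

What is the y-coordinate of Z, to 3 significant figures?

56.5

V is at the origin; VJ runs at 58.6° with length 53.9, so J = 53.9·(cos 58.6°, sin 58.6°) = (28.1, 46.0). ∠VJZ = 88.5°, so JZ runs at 58.6° + (180° − 88.5°) = 150° from the x-axis; with |JZ| = 21.0, Z = J + 21.0·(cos 150°, sin 150°) = (9.88, 56.5). So Z.y = 56.5.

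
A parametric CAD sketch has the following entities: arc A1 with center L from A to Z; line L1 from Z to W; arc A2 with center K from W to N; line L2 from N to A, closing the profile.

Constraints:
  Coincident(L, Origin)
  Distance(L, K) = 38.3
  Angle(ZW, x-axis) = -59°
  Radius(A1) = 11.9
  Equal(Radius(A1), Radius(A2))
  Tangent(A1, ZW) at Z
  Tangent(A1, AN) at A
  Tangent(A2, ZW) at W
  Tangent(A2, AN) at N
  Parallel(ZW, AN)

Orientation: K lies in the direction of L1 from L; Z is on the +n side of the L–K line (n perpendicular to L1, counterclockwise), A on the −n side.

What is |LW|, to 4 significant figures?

40.11

The slot axis is L1's direction at -59.0°, so u = (cos -59.0°, sin -59.0°) = (0.5150, -0.8572) and n = (−sin -59.0°, cos -59.0°) = (0.8572, 0.5150). L is at the origin and K lies 38.3 along u from L, so K = 38.3·u = (19.73, -32.83). Tangency of A1 to both parallel lines with radius 11.9 puts Z and A at L ± 11.9·n: Z = (10.20, 6.129), A = (-10.20, -6.129). Equal radii place W and N the same way about K: W = K + 11.9·n = (29.93, -26.70), N = K − 11.9·n = (9.526, -38.96). Then |LW| = |W − L| = 40.11.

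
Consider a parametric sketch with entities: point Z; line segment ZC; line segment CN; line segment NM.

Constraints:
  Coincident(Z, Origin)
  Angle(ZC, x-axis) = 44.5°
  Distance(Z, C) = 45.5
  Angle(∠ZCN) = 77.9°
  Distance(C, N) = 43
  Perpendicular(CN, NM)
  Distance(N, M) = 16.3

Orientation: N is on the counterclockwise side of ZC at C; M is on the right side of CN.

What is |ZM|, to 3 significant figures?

69.4

Z is at the origin; ZC runs at 44.5° with length 45.5, so C = 45.5·(cos 44.5°, sin 44.5°) = (32.5, 31.9). ∠ZCN = 77.9°, so CN runs at 44.5° + (180° − 77.9°) = 147° from the x-axis; with |CN| = 43.0, N = C + 43.0·(cos 147°, sin 147°) = (-3.45, 55.6). CN ⟂ NM; with |NM| = 16.3 on the right of CN, M = N + 16.3·(0.550, 0.835) = (5.53, 69.2). Then |ZM| = |M − Z| = 69.4.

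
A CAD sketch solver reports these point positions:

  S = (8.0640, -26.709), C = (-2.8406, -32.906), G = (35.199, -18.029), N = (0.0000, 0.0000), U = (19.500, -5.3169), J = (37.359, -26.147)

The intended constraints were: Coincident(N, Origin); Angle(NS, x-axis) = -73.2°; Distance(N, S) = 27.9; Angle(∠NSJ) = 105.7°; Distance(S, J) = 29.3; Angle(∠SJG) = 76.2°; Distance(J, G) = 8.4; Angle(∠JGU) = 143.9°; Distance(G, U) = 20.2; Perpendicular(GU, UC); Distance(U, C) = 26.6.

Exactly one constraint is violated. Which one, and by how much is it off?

Distance(U, C) = 26.6 — off by 8.90.

N = (0.00, 0.00) ✓; NS at -73.20° ✓; |NS| = 27.90 ✓; ∠NSJ = 105.7° ✓; |SJ| = 29.30 ✓; ∠SJG = 76.20° ✓; |JG| = 8.400 ✓; ∠JGU = 143.9° ✓; |GU| = 20.20 ✓; ∠(GU, UC) = 90.00° ✓; |UC| = 35.50 ✗.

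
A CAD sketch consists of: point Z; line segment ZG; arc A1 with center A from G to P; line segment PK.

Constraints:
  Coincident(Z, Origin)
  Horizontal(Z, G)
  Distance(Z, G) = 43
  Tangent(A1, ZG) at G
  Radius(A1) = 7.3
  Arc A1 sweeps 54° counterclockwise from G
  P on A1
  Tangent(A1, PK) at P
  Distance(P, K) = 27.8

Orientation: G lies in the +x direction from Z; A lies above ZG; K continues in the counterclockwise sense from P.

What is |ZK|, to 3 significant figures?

70.1

Z is at the origin; Z and G share the same y with |ZG| = 43.0 and G on the +x side, so G = (43.0, 0.00). A1 meets ZG tangentially, so AG is at right angles to ZG, so A = G + (0, 7.3) = (43.0, 7.30). On A1, G sits at bearing -90° from A; a 54° counterclockwise sweep puts P at bearing -36°, so P = A + 7.3·(cos -36°, sin -36°) = (48.9, 3.01). A1 meets PK tangentially, so AP is at right angles to PK, so PK runs along (−sin -36°, cos -36°); with |PK| = 27.8, K = (65.2, 25.5). Then |ZK| = |K − Z| = 70.1.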